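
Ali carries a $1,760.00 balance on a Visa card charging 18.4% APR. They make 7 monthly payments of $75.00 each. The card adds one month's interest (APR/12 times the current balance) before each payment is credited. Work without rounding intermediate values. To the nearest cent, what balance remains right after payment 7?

$1,408.05

Monthly rate r = 18.4%/12 = 1.53333% = 0.0153333.
Each month: B ← B·(1+r) − $75.00.
Month 1: interest $26.99; balance after payment $1,711.99.
Month 2: interest $26.25; balance after payment $1,663.24.
Month 3: interest $25.50; balance after payment $1,613.74.
Month 4: interest $24.74; balance after payment $1,563.48.
Month 5: interest $23.97; balance after payment $1,512.46.
Month 6: interest $23.19; balance after payment $1,460.65.
Month 7: interest $22.40; balance after payment $1,408.05.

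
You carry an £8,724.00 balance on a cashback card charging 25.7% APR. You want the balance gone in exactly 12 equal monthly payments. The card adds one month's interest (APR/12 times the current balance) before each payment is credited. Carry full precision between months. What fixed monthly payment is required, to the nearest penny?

Monthly rate r = 25.7%/12 = 2.14167% = 0.0214167.
Level-payment amortization: P = B₀·r / (1 − (1+r)^(−n)) = 8724.00·0.0214167 / (1 − 1.02142^(−12)).
Denominator 1 − (1+r)^(−12) = 0.224530503.
P = 186.839 / 0.224530503 ≈ 832.13.

£832.13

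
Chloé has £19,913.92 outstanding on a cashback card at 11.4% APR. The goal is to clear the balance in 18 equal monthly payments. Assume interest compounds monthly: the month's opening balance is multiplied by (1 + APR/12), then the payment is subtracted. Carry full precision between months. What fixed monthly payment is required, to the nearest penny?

Monthly rate r = 11.4%/12 = 0.95% = 0.0095.
Level-payment amortization: P = B₀·r / (1 − (1+r)^(−n)) = 19913.92·0.0095 / (1 − 1.0095^(−18)).
Denominator 1 − (1+r)^(−18) = 0.156497875.
P = 189.182 / 0.156497875 ≈ 1208.85.

£1,208.85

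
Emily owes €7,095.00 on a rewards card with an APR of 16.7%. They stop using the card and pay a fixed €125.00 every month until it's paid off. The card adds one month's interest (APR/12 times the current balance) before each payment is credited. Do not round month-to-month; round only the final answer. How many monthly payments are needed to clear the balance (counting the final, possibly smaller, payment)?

Monthly rate r = 16.7%/12 = 1.39167% = 0.0139167.
Recurrence: B ← B·(1+r) − €125.00.
Month 1: interest €98.74; balance after payment €7,068.74.
Month 2: interest €98.37; balance after payment €7,042.11.
Closed form: n = −ln(1 − rB₀/P)/ln(1+r) = −ln(0.21009)/ln(1.01392) ≈ 112.890, so the balance reaches zero during payment 113.

113 months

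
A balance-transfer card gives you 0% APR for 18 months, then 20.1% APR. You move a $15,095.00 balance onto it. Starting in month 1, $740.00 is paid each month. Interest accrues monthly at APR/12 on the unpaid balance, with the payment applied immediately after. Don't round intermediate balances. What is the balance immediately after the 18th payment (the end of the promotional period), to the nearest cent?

$1,775.00

Promo months 1–18 at r₀ = 0%/12 = 0; months 19+ at r₁ = 20.1%/12 = 0.01675.
After month 18 (no interest yet): B = $15,095.00 − 18·$740.00 = $1,775.00.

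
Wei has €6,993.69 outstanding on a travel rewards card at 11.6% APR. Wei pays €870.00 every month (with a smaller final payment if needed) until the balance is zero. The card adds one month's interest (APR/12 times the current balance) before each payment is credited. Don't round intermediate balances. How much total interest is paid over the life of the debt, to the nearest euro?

Monthly rate r = 11.6%/12 = 0.966667% = 0.00966667.
Payoff takes n = ⌈−ln(1 − rB₀/P)/ln(1+r)⌉ = ⌈8.409⌉ = 9 payments; the last is €356.52.
Total paid = 8·€870.00 + €356.52 = €7,316.52.
Total interest = total paid − principal = €7,316.52 − €6,993.69 = €322.83.

€323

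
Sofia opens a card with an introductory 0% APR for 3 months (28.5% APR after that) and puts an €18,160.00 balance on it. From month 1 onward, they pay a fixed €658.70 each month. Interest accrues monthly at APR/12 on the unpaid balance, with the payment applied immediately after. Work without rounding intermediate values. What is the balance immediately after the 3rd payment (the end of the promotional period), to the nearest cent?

Promo months 1–3 at r₀ = 0%/12 = 0; months 4+ at r₁ = 28.5%/12 = 0.02375.
After month 3 (no interest yet): B = €18,160.00 − 3·€658.70 = €16,183.90.

€16,183.90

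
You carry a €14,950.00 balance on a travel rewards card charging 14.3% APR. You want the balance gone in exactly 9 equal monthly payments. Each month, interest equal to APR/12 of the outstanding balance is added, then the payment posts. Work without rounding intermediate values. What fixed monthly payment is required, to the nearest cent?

Monthly rate r = 14.3%/12 = 1.19167% = 0.0119167.
Level-payment amortization: P = B₀·r / (1 − (1+r)^(−n)) = 14950.00·0.0119167 / (1 − 1.01192^(−9)).
Denominator 1 − (1+r)^(−9) = 0.101129227.
P = 178.154 / 0.101129227 ≈ 1761.65.

€1,761.65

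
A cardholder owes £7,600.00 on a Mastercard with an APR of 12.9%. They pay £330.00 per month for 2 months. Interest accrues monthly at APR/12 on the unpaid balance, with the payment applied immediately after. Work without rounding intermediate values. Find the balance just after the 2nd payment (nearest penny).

£7,100.73

Monthly rate r = 12.9%/12 = 1.075% = 0.01075.
Each month: B ← B·(1+r) − £330.00.
Month 1: interest £81.70; balance after payment £7,351.70.
Month 2: interest £79.03; balance after payment £7,100.73.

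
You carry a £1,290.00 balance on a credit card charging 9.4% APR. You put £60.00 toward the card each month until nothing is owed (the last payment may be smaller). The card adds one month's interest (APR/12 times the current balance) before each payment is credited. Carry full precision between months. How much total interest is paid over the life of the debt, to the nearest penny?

Monthly rate r = 9.4%/12 = 0.783333% = 0.00783333.
Payoff takes n = ⌈−ln(1 − rB₀/P)/ln(1+r)⌉ = ⌈23.636⌉ = 24 payments; the last is £38.19.
Total paid = 23·£60.00 + £38.19 = £1,418.19.
Total interest = total paid − principal = £1,418.19 − £1,290.00 = £128.19.

£128.19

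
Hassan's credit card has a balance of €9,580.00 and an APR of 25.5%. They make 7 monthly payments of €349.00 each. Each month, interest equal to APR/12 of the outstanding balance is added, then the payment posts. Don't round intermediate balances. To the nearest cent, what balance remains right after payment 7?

Monthly rate r = 25.5%/12 = 2.125% = 0.02125.
Each month: B ← B·(1+r) − €349.00.
Month 1: interest €203.58; balance after payment €9,434.58.
Month 2: interest €200.48; balance after payment €9,286.06.
Month 3: interest €197.33; balance after payment €9,134.39.
Month 4: interest €194.11; balance after payment €8,979.49.
Month 5: interest €190.81; balance after payment €8,821.31.
Month 6: interest €187.45; balance after payment €8,659.76.
Month 7: interest €184.02; balance after payment €8,494.78.

€8,494.78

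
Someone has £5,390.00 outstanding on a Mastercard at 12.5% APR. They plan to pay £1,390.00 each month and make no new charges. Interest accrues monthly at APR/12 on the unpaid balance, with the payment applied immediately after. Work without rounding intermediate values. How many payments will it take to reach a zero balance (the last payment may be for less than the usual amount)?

4 payments

Monthly rate r = 12.5%/12 = 1.04167% = 0.0104167.
Recurrence: B ← B·(1+r) − £1,390.00.
Month 1: interest £56.15; balance after payment £4,056.15.
Month 2: interest £42.25; balance after payment £2,708.40.
Month 3: interest £28.21; balance after payment £1,346.61.
Month 4: interest £14.03; balance after payment £0.00.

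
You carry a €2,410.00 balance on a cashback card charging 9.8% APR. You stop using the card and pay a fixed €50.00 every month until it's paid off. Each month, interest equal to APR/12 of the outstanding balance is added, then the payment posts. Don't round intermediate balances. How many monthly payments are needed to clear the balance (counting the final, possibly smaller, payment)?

62 months

Monthly rate r = 9.8%/12 = 0.816667% = 0.00816667.
Recurrence: B ← B·(1+r) − €50.00.
Month 1: interest €19.68; balance after payment €2,379.68.
Month 2: interest €19.43; balance after payment €2,349.12.
Closed form: n = −ln(1 − rB₀/P)/ln(1+r) = −ln(0.60637)/ln(1.00817) ≈ 61.507, so the balance reaches zero during payment 62.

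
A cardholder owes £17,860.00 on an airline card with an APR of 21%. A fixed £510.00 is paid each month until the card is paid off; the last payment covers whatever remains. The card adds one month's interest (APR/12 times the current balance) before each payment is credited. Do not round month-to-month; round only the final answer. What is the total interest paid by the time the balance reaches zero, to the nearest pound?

£10,037

Monthly rate r = 21%/12 = 1.75% = 0.0175.
Payoff takes n = ⌈−ln(1 − rB₀/P)/ln(1+r)⌉ = ⌈54.697⌉ = 55 payments; the last is £356.60.
Total paid = 54·£510.00 + £356.60 = £27,896.60.
Total interest = total paid − principal = £27,896.60 − £17,860.00 = £10,036.60.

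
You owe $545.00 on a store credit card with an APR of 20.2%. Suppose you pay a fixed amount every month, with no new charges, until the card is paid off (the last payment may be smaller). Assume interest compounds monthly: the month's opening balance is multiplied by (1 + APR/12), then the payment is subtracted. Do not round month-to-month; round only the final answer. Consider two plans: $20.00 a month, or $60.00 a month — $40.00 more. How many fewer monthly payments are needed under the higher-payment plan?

Monthly rate r = 20.2%/12 = 1.68333% = 0.0168333.
At $20.00/mo: n = ⌈−ln(1 − rB₀/P)/ln(1+r)⌉ = 37 payments (last $15.41); total interest = total paid − $545.00 = $190.41.
At $60.00/mo: 10 payments (last $56.46); total interest $51.46.
Payments saved = 37 − 10 = 27.

27 fewer payments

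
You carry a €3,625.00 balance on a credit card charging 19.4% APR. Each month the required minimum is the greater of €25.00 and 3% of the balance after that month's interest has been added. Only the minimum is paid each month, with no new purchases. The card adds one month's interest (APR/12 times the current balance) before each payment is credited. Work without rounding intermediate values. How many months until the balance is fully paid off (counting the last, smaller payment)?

Monthly rate r = 19.4%/12 = 1.61667% = 0.0161667.
While 3% of the post-interest balance exceeds €25.00, each month B ← (B·(1+r))·(1 − 0.03), i.e. B shrinks by the factor (1+r)·0.97 = 0.98568.
This holds for months 1–104. Entering month 105 the balance is €808.95; 3% of the post-interest balance is now below €25.00, so the flat €25.00 minimum applies from here.
From month 105 a fixed €25.00 at rate r clears €808.95 in 47 more payments. Total: 104 + 47 = 151 months.

151 months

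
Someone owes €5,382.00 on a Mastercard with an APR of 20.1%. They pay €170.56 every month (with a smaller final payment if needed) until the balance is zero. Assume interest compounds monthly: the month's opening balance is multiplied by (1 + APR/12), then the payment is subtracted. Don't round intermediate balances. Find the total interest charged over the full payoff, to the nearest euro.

Monthly rate r = 20.1%/12 = 1.675% = 0.01675.
Payoff takes n = ⌈−ln(1 − rB₀/P)/ln(1+r)⌉ = ⌈45.266⌉ = 46 payments; the last is €45.69.
Total paid = 45·€170.56 + €45.69 = €7,720.89.
Total interest = total paid − principal = €7,720.89 − €5,382.00 = €2,338.89.

€2,339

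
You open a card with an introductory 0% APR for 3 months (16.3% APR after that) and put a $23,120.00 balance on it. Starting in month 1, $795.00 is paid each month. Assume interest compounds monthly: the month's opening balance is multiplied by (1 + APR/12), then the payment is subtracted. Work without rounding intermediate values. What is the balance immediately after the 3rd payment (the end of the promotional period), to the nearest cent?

Promo months 1–3 at r₀ = 0%/12 = 0; months 4+ at r₁ = 16.3%/12 = 0.0135833.
After month 3 (no interest yet): B = $23,120.00 − 3·$795.00 = $20,735.00.

$20,735.00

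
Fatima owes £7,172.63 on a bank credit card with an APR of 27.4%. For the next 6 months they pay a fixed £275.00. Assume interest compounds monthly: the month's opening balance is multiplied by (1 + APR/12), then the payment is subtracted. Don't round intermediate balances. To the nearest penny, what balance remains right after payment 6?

Monthly rate r = 27.4%/12 = 2.28333% = 0.0228333.
Each month: B ← B·(1+r) − £275.00.
Month 1: interest £163.78; balance after payment £7,061.41.
Month 2: interest £161.24; balance after payment £6,947.64.
Month 3: interest £158.64; balance after payment £6,831.28.
Month 4: interest £155.98; balance after payment £6,712.26.
Month 5: interest £153.26; balance after payment £6,590.52.
Month 6: interest £150.48; balance after payment £6,466.01.

£6,466.01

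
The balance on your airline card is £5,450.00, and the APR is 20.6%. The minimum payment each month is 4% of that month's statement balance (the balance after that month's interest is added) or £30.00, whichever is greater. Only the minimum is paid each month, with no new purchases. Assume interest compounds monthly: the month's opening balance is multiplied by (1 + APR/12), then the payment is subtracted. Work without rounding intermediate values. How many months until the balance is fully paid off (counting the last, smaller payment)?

117 months

Monthly rate r = 20.6%/12 = 1.71667% = 0.0171667.
While 4% of the post-interest balance exceeds £30.00, each month B ← (B·(1+r))·(1 − 0.04), i.e. B shrinks by the factor (1+r)·0.96 = 0.97648.
This holds for months 1–85. Entering month 86 the balance is £720.74; 4% of the post-interest balance is now below £30.00, so the flat £30.00 minimum applies from here.
From month 86 a fixed £30.00 at rate r clears £720.74 in 32 more payments. Total: 85 + 32 = 117 months.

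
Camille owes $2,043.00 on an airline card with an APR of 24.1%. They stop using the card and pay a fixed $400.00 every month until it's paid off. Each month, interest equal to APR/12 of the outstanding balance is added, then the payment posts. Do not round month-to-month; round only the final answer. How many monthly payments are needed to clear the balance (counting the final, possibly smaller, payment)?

Monthly rate r = 24.1%/12 = 2.00833% = 0.0200833.
Recurrence: B ← B·(1+r) − $400.00.
Month 1: interest $41.03; balance after payment $1,684.03.
Month 2: interest $33.82; balance after payment $1,317.85.
Month 3: interest $26.47; balance after payment $944.32.
Month 4: interest $18.97; balance after payment $563.28.
Month 5: interest $11.31; balance after payment $174.60.
Month 6: interest $3.51; balance after payment $0.00.

6 payments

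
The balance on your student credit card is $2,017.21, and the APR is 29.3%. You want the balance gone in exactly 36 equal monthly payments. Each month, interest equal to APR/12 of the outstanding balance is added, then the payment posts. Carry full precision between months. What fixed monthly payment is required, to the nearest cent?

$84.86

Monthly rate r = 29.3%/12 = 2.44167% = 0.0244167.
Level-payment amortization: P = B₀·r / (1 − (1+r)^(−n)) = 2017.21·0.0244167 / (1 − 1.02442^(−36)).
Denominator 1 − (1+r)^(−36) = 0.580394551.
P = 49.2535 / 0.580394551 ≈ 84.86.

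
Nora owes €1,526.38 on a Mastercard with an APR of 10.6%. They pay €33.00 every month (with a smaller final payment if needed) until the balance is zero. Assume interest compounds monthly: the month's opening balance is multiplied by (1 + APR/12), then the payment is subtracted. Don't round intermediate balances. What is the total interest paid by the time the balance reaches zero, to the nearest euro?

€444

Monthly rate r = 10.6%/12 = 0.883333% = 0.00883333.
Payoff takes n = ⌈−ln(1 − rB₀/P)/ln(1+r)⌉ = ⌈59.721⌉ = 60 payments; the last is €23.84.
Total paid = 59·€33.00 + €23.84 = €1,970.84.
Total interest = total paid − principal = €1,970.84 − €1,526.38 = €444.46.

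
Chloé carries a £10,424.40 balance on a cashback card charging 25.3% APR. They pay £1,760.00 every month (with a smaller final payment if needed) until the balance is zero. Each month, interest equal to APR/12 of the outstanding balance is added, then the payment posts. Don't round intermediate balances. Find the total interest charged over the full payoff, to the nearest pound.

Monthly rate r = 25.3%/12 = 2.10833% = 0.0210833.
Payoff takes n = ⌈−ln(1 − rB₀/P)/ln(1+r)⌉ = ⌈6.393⌉ = 7 payments; the last is £696.46.
Total paid = 6·£1,760.00 + £696.46 = £11,256.46.
Total interest = total paid − principal = £11,256.46 − £10,424.40 = £832.06.

£832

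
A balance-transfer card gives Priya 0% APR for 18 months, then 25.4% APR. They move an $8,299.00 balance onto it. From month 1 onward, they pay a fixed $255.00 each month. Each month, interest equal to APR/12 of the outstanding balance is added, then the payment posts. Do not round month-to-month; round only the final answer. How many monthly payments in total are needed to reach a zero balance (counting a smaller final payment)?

Promo months 1–18 at r₀ = 0%/12 = 0; months 19+ at r₁ = 25.4%/12 = 0.0211667.
After month 18 (no interest yet): B = $8,299.00 − 18·$255.00 = $3,709.00.
Then at r₁ with $255.00/mo: n₂ = −ln(1 − r₁·B/P)/ln(1+r₁) ≈ 17.57 → 18 more payments.

36 payments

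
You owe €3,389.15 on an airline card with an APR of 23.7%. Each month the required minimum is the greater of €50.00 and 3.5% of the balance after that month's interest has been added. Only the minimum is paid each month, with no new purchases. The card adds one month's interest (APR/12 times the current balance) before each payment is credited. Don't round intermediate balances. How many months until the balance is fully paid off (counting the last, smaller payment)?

Monthly rate r = 23.7%/12 = 1.975% = 0.01975.
While 3.5% of the post-interest balance exceeds €50.00, each month B ← (B·(1+r))·(1 − 0.035), i.e. B shrinks by the factor (1+r)·0.965 = 0.98406.
This holds for months 1–55. Entering month 56 the balance is €1,400.38; 3.5% of the post-interest balance is now below €50.00, so the flat €50.00 minimum applies from here.
From month 56 a fixed €50.00 at rate r clears €1,400.38 in 42 more payments. Total: 55 + 42 = 97 months.

97 months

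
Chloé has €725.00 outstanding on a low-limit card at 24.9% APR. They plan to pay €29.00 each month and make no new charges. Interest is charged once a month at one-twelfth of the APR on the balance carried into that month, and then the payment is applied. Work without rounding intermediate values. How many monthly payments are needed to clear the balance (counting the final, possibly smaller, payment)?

Monthly rate r = 24.9%/12 = 2.075% = 0.02075.
Recurrence: B ← B·(1+r) − €29.00.
Month 1: interest €15.04; balance after payment €711.04.
Month 2: interest €14.75; balance after payment €696.80.
Closed form: n = −ln(1 − rB₀/P)/ln(1+r) = −ln(0.48125)/ln(1.02075) ≈ 35.611, so the balance reaches zero during payment 36.

36 months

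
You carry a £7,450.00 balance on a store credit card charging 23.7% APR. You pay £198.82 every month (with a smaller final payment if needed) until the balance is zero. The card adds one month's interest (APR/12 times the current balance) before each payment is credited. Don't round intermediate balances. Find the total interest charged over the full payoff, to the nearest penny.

Monthly rate r = 23.7%/12 = 1.975% = 0.01975.
Payoff takes n = ⌈−ln(1 − rB₀/P)/ln(1+r)⌉ = ⌈68.888⌉ = 69 payments; the last is £176.78.
Total paid = 68·£198.82 + £176.78 = £13,696.54.
Total interest = total paid − principal = £13,696.54 − £7,450.00 = £6,246.54.

£6,246.54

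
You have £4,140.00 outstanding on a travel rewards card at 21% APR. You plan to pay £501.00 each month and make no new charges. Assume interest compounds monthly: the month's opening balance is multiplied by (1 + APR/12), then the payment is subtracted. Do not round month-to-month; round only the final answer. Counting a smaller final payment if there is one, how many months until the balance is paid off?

Monthly rate r = 21%/12 = 1.75% = 0.0175.
Recurrence: B ← B·(1+r) − £501.00.
Month 1: interest £72.45; balance after payment £3,711.45.
Month 2: interest £64.95; balance after payment £3,275.40.
Closed form: n = −ln(1 − rB₀/P)/ln(1+r) = −ln(0.85539)/ln(1.0175) ≈ 9.004, so the balance reaches zero during payment 10.

10 payments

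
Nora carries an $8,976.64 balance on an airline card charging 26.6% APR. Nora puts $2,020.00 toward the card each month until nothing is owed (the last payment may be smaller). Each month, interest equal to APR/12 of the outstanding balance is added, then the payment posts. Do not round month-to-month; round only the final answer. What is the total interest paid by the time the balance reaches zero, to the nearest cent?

Monthly rate r = 26.6%/12 = 2.21667% = 0.0221667.
Payoff takes n = ⌈−ln(1 − rB₀/P)/ln(1+r)⌉ = ⌈4.730⌉ = 5 payments; the last is $1,478.84.
Total paid = 4·$2,020.00 + $1,478.84 = $9,558.84.
Total interest = total paid − principal = $9,558.84 − $8,976.64 = $582.20.

$582.20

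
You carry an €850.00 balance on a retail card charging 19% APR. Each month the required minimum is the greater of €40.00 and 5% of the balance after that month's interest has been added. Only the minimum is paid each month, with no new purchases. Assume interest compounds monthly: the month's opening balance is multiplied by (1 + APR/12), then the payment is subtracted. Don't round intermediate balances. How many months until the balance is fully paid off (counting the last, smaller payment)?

26 months

Monthly rate r = 19%/12 = 1.58333% = 0.0158333.
While 5% of the post-interest balance exceeds €40.00, each month B ← (B·(1+r))·(1 − 0.05), i.e. B shrinks by the factor (1+r)·0.95 = 0.96504.
This holds for months 1–3. Entering month 4 the balance is €763.94; 5% of the post-interest balance is now below €40.00, so the flat €40.00 minimum applies from here.
From month 4 a fixed €40.00 at rate r clears €763.94 in 23 more payments. Total: 3 + 23 = 26 months.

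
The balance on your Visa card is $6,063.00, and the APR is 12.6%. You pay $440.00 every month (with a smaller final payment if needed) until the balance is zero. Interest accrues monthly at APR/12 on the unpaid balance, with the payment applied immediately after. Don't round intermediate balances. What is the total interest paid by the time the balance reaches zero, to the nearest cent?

Monthly rate r = 12.6%/12 = 1.05% = 0.0105.
Payoff takes n = ⌈−ln(1 − rB₀/P)/ln(1+r)⌉ = ⌈14.962⌉ = 15 payments; the last is $423.52.
Total paid = 14·$440.00 + $423.52 = $6,583.52.
Total interest = total paid − principal = $6,583.52 − $6,063.00 = $520.52.

$520.52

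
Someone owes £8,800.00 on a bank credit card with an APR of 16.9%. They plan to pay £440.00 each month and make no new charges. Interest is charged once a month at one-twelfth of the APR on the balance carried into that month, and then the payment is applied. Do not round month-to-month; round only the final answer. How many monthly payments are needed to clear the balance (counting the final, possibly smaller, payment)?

24 months

Monthly rate r = 16.9%/12 = 1.40833% = 0.0140833.
Recurrence: B ← B·(1+r) − £440.00.
Month 1: interest £123.93; balance after payment £8,483.93.
Month 2: interest £119.48; balance after payment £8,163.42.
Closed form: n = −ln(1 − rB₀/P)/ln(1+r) = −ln(0.71833)/ln(1.01408) ≈ 23.655, so the balance reaches zero during payment 24.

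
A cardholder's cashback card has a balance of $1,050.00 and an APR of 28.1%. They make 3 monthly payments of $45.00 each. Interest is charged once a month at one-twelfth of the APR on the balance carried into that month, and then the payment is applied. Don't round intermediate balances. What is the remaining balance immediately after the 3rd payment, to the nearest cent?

$987.32

Monthly rate r = 28.1%/12 = 2.34167% = 0.0234167.
Each month: B ← B·(1+r) − $45.00.
Month 1: interest $24.59; balance after payment $1,029.59.
Month 2: interest $24.11; balance after payment $1,008.70.
Month 3: interest $23.62; balance after payment $987.32.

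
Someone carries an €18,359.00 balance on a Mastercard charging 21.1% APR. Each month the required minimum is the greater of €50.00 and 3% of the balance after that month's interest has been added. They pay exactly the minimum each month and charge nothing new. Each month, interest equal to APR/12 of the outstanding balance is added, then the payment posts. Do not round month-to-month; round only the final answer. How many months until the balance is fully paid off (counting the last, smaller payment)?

Monthly rate r = 21.1%/12 = 1.75833% = 0.0175833.
While 3% of the post-interest balance exceeds €50.00, each month B ← (B·(1+r))·(1 − 0.03), i.e. B shrinks by the factor (1+r)·0.97 = 0.98706.
This holds for months 1–186. Entering month 187 the balance is €1,627.08; 3% of the post-interest balance is now below €50.00, so the flat €50.00 minimum applies from here.
From month 187 a fixed €50.00 at rate r clears €1,627.08 in 49 more payments. Total: 186 + 49 = 235 months.

235 months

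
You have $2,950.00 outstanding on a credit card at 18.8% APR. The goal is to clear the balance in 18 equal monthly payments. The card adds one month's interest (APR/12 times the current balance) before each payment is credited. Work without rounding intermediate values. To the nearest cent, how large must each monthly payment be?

Monthly rate r = 18.8%/12 = 1.56667% = 0.0156667.
Level-payment amortization: P = B₀·r / (1 − (1+r)^(−n)) = 2950.00·0.0156667 / (1 − 1.01567^(−18)).
Denominator 1 − (1+r)^(−18) = 0.244075522.
P = 46.2167 / 0.244075522 ≈ 189.35.

$189.35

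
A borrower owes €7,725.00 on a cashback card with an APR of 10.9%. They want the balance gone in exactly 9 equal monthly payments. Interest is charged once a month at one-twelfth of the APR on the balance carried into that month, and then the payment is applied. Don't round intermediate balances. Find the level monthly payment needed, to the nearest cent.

Monthly rate r = 10.9%/12 = 0.908333% = 0.00908333.
Level-payment amortization: P = B₀·r / (1 − (1+r)^(−n)) = 7725.00·0.00908333 / (1 − 1.00908^(−9)).
Denominator 1 − (1+r)^(−9) = 0.078157553.
P = 70.1688 / 0.078157553 ≈ 897.79.

€897.79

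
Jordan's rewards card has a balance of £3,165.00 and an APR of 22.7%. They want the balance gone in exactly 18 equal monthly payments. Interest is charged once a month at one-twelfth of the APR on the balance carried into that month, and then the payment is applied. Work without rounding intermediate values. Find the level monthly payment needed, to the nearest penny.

£209.11

Monthly rate r = 22.7%/12 = 1.89167% = 0.0189167.
Level-payment amortization: P = B₀·r / (1 − (1+r)^(−n)) = 3165.00·0.0189167 / (1 − 1.01892^(−18)).
Denominator 1 − (1+r)^(−18) = 0.286319207.
P = 59.8712 / 0.286319207 ≈ 209.11.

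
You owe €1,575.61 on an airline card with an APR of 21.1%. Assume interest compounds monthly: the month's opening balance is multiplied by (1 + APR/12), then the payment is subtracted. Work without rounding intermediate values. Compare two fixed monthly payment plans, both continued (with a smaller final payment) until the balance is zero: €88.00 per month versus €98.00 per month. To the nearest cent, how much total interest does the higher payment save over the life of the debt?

€40.82

Monthly rate r = 21.1%/12 = 1.75833% = 0.0175833.
At €88.00/mo: n = ⌈−ln(1 − rB₀/P)/ln(1+r)⌉ = 22 payments (last €60.94); total interest = total paid − €1,575.61 = €333.33.
At €98.00/mo: 20 payments (last €6.12); total interest €292.51.
Interest saved = €333.33 − €292.51 = €40.82.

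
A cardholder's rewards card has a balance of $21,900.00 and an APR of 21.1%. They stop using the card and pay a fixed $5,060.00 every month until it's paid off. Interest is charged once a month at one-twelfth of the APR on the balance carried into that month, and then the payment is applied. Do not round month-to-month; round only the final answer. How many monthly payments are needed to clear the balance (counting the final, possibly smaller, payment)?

Monthly rate r = 21.1%/12 = 1.75833% = 0.0175833.
Recurrence: B ← B·(1+r) − $5,060.00.
Month 1: interest $385.08; balance after payment $17,225.08.
Month 2: interest $302.87; balance after payment $12,467.95.
Month 3: interest $219.23; balance after payment $7,627.18.
Month 4: interest $134.11; balance after payment $2,701.29.
Month 5: interest $47.50; balance after payment $0.00.

5 months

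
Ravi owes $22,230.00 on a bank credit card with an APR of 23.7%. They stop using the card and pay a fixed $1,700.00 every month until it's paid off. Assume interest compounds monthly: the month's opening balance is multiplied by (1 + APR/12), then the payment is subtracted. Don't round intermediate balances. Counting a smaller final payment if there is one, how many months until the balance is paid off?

16 payments

Monthly rate r = 23.7%/12 = 1.975% = 0.01975.
Recurrence: B ← B·(1+r) − $1,700.00.
Month 1: interest $439.04; balance after payment $20,969.04.
Month 2: interest $414.14; balance after payment $19,683.18.
Closed form: n = −ln(1 − rB₀/P)/ln(1+r) = −ln(0.74174)/ln(1.01975) ≈ 15.276, so the balance reaches zero during payment 16.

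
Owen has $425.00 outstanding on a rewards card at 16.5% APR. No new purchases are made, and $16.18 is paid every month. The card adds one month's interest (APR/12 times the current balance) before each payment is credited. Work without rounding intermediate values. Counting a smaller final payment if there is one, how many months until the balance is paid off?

Monthly rate r = 16.5%/12 = 1.375% = 0.01375.
Recurrence: B ← B·(1+r) − $16.18.
Month 1: interest $5.84; balance after payment $414.66.
Month 2: interest $5.70; balance after payment $404.19.
Closed form: n = −ln(1 − rB₀/P)/ln(1+r) = −ln(0.63883)/ln(1.01375) ≈ 32.814, so the balance reaches zero during payment 33.

33 months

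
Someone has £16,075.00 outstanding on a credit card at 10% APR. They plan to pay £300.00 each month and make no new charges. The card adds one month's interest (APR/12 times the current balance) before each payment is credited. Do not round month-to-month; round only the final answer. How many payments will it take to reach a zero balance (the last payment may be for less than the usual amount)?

72 payments

Monthly rate r = 10%/12 = 0.833333% = 0.00833333.
Recurrence: B ← B·(1+r) − £300.00.
Month 1: interest £133.96; balance after payment £15,908.96.
Month 2: interest £132.57; balance after payment £15,741.53.
Closed form: n = −ln(1 − rB₀/P)/ln(1+r) = −ln(0.55347)/ln(1.00833) ≈ 71.281, so the balance reaches zero during payment 72.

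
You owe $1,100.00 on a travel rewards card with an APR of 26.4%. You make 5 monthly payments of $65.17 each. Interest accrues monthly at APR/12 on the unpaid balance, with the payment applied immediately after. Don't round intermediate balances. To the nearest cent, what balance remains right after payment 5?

$885.94

Monthly rate r = 26.4%/12 = 2.2% = 0.022.
Each month: B ← B·(1+r) − $65.17.
Month 1: interest $24.20; balance after payment $1,059.03.
Month 2: interest $23.30; balance after payment $1,017.16.
Month 3: interest $22.38; balance after payment $974.37.
Month 4: interest $21.44; balance after payment $930.63.
Month 5: interest $20.47; balance after payment $885.94.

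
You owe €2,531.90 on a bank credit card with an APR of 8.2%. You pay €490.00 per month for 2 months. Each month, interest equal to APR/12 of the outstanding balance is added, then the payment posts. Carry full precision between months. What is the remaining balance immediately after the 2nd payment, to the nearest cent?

€1,583.27

Monthly rate r = 8.2%/12 = 0.683333% = 0.00683333.
Each month: B ← B·(1+r) − €490.00.
Month 1: interest €17.30; balance after payment €2,059.20.
Month 2: interest €14.07; balance after payment €1,583.27.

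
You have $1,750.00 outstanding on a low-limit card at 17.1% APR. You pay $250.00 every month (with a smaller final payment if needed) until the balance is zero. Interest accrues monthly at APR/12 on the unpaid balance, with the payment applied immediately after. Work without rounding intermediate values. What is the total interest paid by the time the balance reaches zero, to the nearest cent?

Monthly rate r = 17.1%/12 = 1.425% = 0.01425.
Payoff takes n = ⌈−ln(1 − rB₀/P)/ln(1+r)⌉ = ⌈7.427⌉ = 8 payments; the last is $107.09.
Total paid = 7·$250.00 + $107.09 = $1,857.09.
Total interest = total paid − principal = $1,857.09 − $1,750.00 = $107.09.

$107.09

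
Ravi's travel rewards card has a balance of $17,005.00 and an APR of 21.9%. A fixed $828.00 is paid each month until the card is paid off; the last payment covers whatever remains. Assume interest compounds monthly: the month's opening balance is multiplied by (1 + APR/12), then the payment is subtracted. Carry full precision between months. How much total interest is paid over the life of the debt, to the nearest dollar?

$4,499

Monthly rate r = 21.9%/12 = 1.825% = 0.01825.
Payoff takes n = ⌈−ln(1 − rB₀/P)/ln(1+r)⌉ = ⌈25.971⌉ = 26 payments; the last is $804.16.
Total paid = 25·$828.00 + $804.16 = $21,504.16.
Total interest = total paid − principal = $21,504.16 − $17,005.00 = $4,499.16.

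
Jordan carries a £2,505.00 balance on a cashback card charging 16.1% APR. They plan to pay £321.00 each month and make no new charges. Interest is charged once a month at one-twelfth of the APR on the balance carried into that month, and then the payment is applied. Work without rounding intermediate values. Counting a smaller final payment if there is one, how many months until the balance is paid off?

Monthly rate r = 16.1%/12 = 1.34167% = 0.0134167.
Recurrence: B ← B·(1+r) − £321.00.
Month 1: interest £33.61; balance after payment £2,217.61.
Month 2: interest £29.75; balance after payment £1,926.36.
Closed form: n = −ln(1 − rB₀/P)/ln(1+r) = −ln(0.8953)/ln(1.01342) ≈ 8.298, so the balance reaches zero during payment 9.

9 months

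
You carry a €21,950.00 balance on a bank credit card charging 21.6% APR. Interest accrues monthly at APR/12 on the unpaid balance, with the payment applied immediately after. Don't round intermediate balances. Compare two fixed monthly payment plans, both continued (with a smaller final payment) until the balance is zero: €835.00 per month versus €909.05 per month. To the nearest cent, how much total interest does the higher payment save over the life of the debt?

€938.08

Monthly rate r = 21.6%/12 = 1.8% = 0.018.
At €835.00/mo: n = ⌈−ln(1 − rB₀/P)/ln(1+r)⌉ = 36 payments (last €772.20); total interest = total paid − €21,950.00 = €8,047.20.
At €909.05/mo: 32 payments (last €878.57); total interest €7,109.12.
Interest saved = €8,047.20 − €7,109.12 = €938.08.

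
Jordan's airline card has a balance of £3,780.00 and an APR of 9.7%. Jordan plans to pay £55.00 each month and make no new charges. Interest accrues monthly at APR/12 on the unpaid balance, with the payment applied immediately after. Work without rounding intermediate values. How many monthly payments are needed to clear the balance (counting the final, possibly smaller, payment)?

Monthly rate r = 9.7%/12 = 0.808333% = 0.00808333.
Recurrence: B ← B·(1+r) − £55.00.
Month 1: interest £30.55; balance after payment £3,755.55.
Month 2: interest £30.36; balance after payment £3,730.91.
Closed form: n = −ln(1 − rB₀/P)/ln(1+r) = −ln(0.44445)/ln(1.00808) ≈ 100.723, so the balance reaches zero during payment 101.

101 payments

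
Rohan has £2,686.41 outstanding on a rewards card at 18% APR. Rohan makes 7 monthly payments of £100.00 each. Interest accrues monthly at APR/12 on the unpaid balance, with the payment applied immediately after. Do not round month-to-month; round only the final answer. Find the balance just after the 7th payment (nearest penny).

Monthly rate r = 18%/12 = 1.5% = 0.015.
Each month: B ← B·(1+r) − £100.00.
Month 1: interest £40.30; balance after payment £2,626.71.
Month 2: interest £39.40; balance after payment £2,566.11.
Month 3: interest £38.49; balance after payment £2,504.60.
Month 4: interest £37.57; balance after payment £2,442.17.
Month 5: interest £36.63; balance after payment £2,378.80.
Month 6: interest £35.68; balance after payment £2,314.48.
Month 7: interest £34.72; balance after payment £2,249.20.

£2,249.20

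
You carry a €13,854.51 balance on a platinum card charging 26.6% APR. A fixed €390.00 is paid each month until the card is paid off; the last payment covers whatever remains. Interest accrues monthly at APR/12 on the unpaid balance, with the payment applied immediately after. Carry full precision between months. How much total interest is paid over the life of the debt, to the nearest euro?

Monthly rate r = 26.6%/12 = 2.21667% = 0.0221667.
Payoff takes n = ⌈−ln(1 − rB₀/P)/ln(1+r)⌉ = ⌈70.634⌉ = 71 payments; the last is €248.12.
Total paid = 70·€390.00 + €248.12 = €27,548.12.
Total interest = total paid − principal = €27,548.12 − €13,854.51 = €13,693.61.

€13,694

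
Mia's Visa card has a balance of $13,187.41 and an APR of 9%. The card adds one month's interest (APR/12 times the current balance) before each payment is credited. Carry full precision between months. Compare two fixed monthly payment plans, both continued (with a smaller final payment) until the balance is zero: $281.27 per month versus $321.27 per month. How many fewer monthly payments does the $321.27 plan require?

8 fewer payments

Monthly rate r = 9%/12 = 0.75% = 0.0075.
At $281.27/mo: n = ⌈−ln(1 − rB₀/P)/ln(1+r)⌉ = 58 payments (last $278.69); total interest = total paid − $13,187.41 = $3,123.67.
At $321.27/mo: 50 payments (last $79.15); total interest $2,633.97.
Payments saved = 58 − 50 = 8.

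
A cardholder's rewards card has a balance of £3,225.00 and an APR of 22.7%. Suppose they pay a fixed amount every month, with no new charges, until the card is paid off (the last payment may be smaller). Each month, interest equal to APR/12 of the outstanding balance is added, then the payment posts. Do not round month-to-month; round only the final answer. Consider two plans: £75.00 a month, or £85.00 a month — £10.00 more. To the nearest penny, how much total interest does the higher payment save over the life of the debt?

£981.98

Monthly rate r = 22.7%/12 = 1.89167% = 0.0189167.
At £75.00/mo: n = ⌈−ln(1 − rB₀/P)/ln(1+r)⌉ = 90 payments (last £44.27); total interest = total paid − £3,225.00 = £3,494.27.
At £85.00/mo: 68 payments (last £42.29); total interest £2,512.29.
Interest saved = £3,494.27 − £2,512.29 = £981.98.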